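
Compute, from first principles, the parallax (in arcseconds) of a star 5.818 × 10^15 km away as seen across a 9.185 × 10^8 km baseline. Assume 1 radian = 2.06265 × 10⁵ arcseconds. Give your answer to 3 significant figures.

0.0326 arcsec

θ ≈ B/d = (9.185 × 10^8) / (5.818 × 10^15) = 1.5787 × 10^-7 rad.
In arcseconds: 1.5787 × 10^-7 × 206265 = 0.032563″.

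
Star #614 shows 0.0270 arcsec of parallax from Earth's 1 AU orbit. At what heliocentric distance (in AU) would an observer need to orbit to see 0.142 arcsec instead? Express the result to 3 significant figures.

5.26 AU

Parallax scales linearly with baseline: p ∝ B, so B = p_target / p_Earth × 1 AU.
B = 0.142 / 0.0270 = 5.2593 AU.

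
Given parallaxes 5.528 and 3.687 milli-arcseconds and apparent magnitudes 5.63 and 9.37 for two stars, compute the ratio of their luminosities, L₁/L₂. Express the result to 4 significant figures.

d₁ = 1/p₁ = 1/0.005528″ = 180.9 pc; d₂ = 1/p₂ = 1/0.003687″ = 271.22 pc.
M₁ = m₁ − 5 log₁₀ d₁ + 5 = 5.63 − 11.2872 + 5 = -0.6572.
M₂ = 9.37 − 12.1666 + 5 = 2.2034.
L₁/L₂ = 10^(0.4(M₂ − M₁)) = 10^(0.4 × 2.8606) = 10^1.14424 = 13.939.

L₁/L₂ = 13.94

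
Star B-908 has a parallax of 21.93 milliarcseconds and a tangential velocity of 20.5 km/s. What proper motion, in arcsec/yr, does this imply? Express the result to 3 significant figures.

d = 1/p = 1/0.02193″ = 45.6 pc.
μ = v_t / (4.74 d) = 20.5 / (4.74 × 45.6) = 20.5 / 216.14 = 0.094846 ″/yr.

0.0948 arcsec/yr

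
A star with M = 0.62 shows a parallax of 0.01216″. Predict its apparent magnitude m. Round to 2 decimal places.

d = 1/p = 1/0.01216″ = 82.237 pc.
m − M = 5 log₁₀ d − 5 = 5 log₁₀(82.237) − 5 = 9.5753 − 5 = 4.5753.
m = M + (m − M) = 0.62 + 4.5753 = 5.20.

m = 5.20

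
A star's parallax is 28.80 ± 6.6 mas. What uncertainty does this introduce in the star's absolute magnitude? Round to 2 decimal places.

σ_M = 0.50 mag

M = m − 5 log₁₀ d + 5 = m + 5 log₁₀ p + 5, so ∂M/∂p = 5/(p ln 10).
σ_M = (5/ln 10) · (σ_p/p) = 2.1715 × 6.6/28.80 = 2.1715 × 0.22917 = 0.49764.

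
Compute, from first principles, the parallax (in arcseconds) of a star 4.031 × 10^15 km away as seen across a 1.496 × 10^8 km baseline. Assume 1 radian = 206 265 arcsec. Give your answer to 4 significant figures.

θ ≈ B/d = (1.496 × 10^8) / (4.031 × 10^15) = 3.7112 × 10^-8 rad.
In arcseconds: 3.7112 × 10^-8 × 206265 = 0.0076549″.

0.007655 arcsec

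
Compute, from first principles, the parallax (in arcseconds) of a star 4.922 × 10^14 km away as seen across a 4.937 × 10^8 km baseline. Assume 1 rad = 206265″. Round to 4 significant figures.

θ ≈ B/d = (4.937 × 10^8) / (4.922 × 10^14) = 1.0030 × 10^-6 rad.
In arcseconds: 1.0030 × 10^-6 × 206265 = 0.20688″.

0.2069 arcsec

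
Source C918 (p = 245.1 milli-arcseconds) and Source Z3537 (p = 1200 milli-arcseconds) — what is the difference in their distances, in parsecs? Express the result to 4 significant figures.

d_A = 1/0.2451″ = 4.08 pc; d_B = 1/1.200″ = 0.83333 pc.
|d_B − d_A| = |0.83333 − 4.08| = 3.2467 pc.

3.247 pc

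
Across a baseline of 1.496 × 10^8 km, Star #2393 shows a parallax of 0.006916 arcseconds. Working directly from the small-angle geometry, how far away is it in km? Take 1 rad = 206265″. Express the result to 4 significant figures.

θ = 0.006916″ = 0.006916/206265 = 3.3530 × 10^-8 rad.
d = B/θ = (1.496 × 10^8) / (3.3530 × 10^-8) = 4.4617 × 10^15 km.

4.462 × 10^15 km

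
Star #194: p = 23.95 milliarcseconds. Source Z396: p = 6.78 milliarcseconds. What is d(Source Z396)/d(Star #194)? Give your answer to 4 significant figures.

Since d = 1/p, d_B/d_A = p_A/p_B.
= 23.95 / 6.78 = 3.5324.

3.532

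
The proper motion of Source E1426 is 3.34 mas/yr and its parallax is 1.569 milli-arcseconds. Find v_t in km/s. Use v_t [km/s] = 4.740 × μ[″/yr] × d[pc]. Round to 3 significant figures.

10.1 km/s

d = 1/p = 1/0.001569″ = 637.35 pc.
μ = 3.34 mas/yr = 0.00334 ″/yr.
v_t = 4.74 × μ × d = 4.74 × 0.00334 × 637.35 = 10.09 km/s.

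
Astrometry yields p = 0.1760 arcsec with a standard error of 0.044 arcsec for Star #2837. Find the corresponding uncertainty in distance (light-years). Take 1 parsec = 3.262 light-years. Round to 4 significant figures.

d = 1/p, so σ_d = σ_p / p².
σ_d = 0.0440 / (0.1760)² = 0.0440 / 0.030976 = 1.4205 pc = 1.4205 × 3.262 ly = 4.6337 ly.

4.634 ly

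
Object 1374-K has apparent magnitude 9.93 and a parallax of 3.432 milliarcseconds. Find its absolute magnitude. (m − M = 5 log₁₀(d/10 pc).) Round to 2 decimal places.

d = 1/p = 1/0.003432″ = 291.38 pc.
m − M = 5 log₁₀(291.38) − 5 = 12.3223 − 5 = 7.3223.
M = m − (m − M) = 9.93 − 7.3223 = 2.61.

M = 2.61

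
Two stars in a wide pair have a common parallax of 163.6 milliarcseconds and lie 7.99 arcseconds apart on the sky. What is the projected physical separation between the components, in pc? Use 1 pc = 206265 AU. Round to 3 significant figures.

d = 1/p = 1/0.1636″ = 6.1125 pc.
At distance d (pc), an angle of θ arcsec spans θ·d AU: s = 7.99 × 6.1125 = 48.839 AU.
= 48.839 / 206265 = 0.00023678 pc.

0.000237 pc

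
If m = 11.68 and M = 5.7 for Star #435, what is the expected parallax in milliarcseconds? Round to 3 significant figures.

m − M = 11.68 − 5.7 = 5.98.
d = 10^((m−M)/5 + 1) = 10^2.196 = 157.04 pc.
p = 1/d = 1/157.04 = 0.0063678 arcsec = 6.3678 mas.

6.37 mas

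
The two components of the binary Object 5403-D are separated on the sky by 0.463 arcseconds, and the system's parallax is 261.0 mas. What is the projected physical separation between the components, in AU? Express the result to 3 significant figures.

d = 1/p = 1/0.2610″ = 3.8314 pc.
At distance d (pc), an angle of θ arcsec spans θ·d AU: s = 0.463 × 3.8314 = 1.7739 AU.

1.77 AU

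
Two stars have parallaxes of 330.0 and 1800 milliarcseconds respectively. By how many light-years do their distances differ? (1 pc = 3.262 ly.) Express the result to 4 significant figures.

8.073 ly

d_A = 1/0.3300″ = 3.0303 pc; d_B = 1/1.800″ = 0.55556 pc.
|d_B − d_A| = |0.55556 − 3.0303| = 2.4747 pc = 2.4747 × 3.262 ly = 8.0725 ly.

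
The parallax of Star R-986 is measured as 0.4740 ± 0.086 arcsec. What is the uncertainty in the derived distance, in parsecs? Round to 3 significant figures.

d = 1/p, so σ_d = σ_p / p².
σ_d = 0.0860 / (0.4740)² = 0.0860 / 0.22468 = 0.38277 pc.

0.383 pc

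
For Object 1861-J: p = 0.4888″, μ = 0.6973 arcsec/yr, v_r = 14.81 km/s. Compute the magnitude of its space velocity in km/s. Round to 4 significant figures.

16.28 km/s

d = 1/p = 1/0.4888″ = 2.0458 pc.
v_t = 4.740 μ d = 4.740 × 0.6973 × 2.0458 = 6.7618 km/s.
v = √(v_r² + v_t²) = √(14.81² + 6.7618²) = √265.058 = 16.281 km/s.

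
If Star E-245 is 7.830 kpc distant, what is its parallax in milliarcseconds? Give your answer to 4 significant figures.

d = 7.830 kpc = 7830 pc.
p = 1/d = 1/7830 = 0.00012771 arcsec.
= 0.00012771 × 1000 = 0.12771 mas.

0.1277 mas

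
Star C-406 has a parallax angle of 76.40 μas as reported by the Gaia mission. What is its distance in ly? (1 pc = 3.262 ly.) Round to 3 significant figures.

p = 76.40 μas = 0.00007640 arcsec.
d = 1/p = 1/0.00007640 = 13089 pc.
In light-years: 13089 × 3.262 = 42696 ly.

42700 ly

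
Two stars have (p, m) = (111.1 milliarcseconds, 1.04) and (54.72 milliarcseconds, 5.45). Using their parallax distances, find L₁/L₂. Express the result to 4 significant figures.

L₁/L₂ = 14.09

d₁ = 1/p₁ = 1/0.1111″ = 9.0009 pc; d₂ = 1/p₂ = 1/0.05472″ = 18.275 pc.
M₁ = m₁ − 5 log₁₀ d₁ + 5 = 1.04 − 4.7714 + 5 = 1.2686.
M₂ = 5.45 − 6.3093 + 5 = 4.1407.
L₁/L₂ = 10^(0.4(M₂ − M₁)) = 10^(0.4 × 2.8721) = 10^1.14884 = 14.088.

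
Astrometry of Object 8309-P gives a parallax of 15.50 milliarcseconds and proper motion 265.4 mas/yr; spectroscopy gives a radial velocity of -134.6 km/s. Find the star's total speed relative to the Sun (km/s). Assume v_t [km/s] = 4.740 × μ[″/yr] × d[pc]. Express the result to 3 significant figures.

d = 1/p = 1/0.01550″ = 64.516 pc.
μ = 265.4 mas/yr = 0.2654 ″/yr.
v_t = 4.740 μ d = 4.740 × 0.2654 × 64.516 = 81.161 km/s.
v = √(v_r² + v_t²) = √((-134.6)² + 81.161²) = √24704.3 = 157.18 km/s.

157 km/s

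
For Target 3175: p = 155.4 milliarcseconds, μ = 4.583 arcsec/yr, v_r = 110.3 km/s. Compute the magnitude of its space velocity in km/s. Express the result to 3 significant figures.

d = 1/p = 1/0.1554″ = 6.435 pc.
v_t = 4.740 μ d = 4.740 × 4.583 × 6.435 = 139.79 km/s.
v = √(v_r² + v_t²) = √(110.3² + 139.79²) = √31707.3 = 178.07 km/s.

178 km/s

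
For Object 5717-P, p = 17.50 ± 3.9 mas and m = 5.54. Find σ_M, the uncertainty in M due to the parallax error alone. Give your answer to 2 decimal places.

M = m − 5 log₁₀ d + 5 = m + 5 log₁₀ p + 5, so ∂M/∂p = 5/(p ln 10).
σ_M = (5/ln 10) · (σ_p/p) = 2.1715 × 3.9/17.50 = 2.1715 × 0.22286 = 0.48394.

σ_M = 0.48 mag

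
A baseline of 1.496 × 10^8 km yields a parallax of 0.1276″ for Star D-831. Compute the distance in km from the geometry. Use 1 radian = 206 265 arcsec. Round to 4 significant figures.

θ = 0.1276″ = 0.1276/206265 = 6.1862 × 10^-7 rad.
d = B/θ = (1.496 × 10^8) / (6.1862 × 10^-7) = 2.4183 × 10^14 km.

2.418 × 10^14 km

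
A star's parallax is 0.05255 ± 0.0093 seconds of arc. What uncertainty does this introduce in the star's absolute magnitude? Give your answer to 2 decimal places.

M = m − 5 log₁₀ d + 5 = m + 5 log₁₀ p + 5, so ∂M/∂p = 5/(p ln 10).
σ_M = (5/ln 10) · (σ_p/p) = 2.1715 × 0.0093/0.05255 = 2.1715 × 0.17697 = 0.38429.

σ_M = 0.38 mag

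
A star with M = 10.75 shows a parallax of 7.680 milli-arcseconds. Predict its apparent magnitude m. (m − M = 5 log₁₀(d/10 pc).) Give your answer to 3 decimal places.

m = 16.323

d = 1/p = 1/0.007680″ = 130.21 pc.
m − M = 5 log₁₀ d − 5 = 5 log₁₀(130.21) − 5 = 10.5732 − 5 = 5.5732.
m = M + (m − M) = 10.75 + 5.5732 = 16.323.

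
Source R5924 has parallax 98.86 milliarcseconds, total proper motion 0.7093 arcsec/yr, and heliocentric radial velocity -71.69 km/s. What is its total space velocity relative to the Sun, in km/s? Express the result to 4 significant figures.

79.35 km/s

d = 1/p = 1/0.09886″ = 10.115 pc.
v_t = 4.740 μ d = 4.740 × 0.7093 × 10.115 = 34.007 km/s.
v = √(v_r² + v_t²) = √((-71.69)² + 34.007²) = √6295.93 = 79.347 km/s.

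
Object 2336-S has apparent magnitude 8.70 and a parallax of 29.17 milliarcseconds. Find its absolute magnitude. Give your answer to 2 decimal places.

d = 1/p = 1/0.02917″ = 34.282 pc.
m − M = 5 log₁₀(34.282) − 5 = 7.6753 − 5 = 2.6753.
M = m − (m − M) = 8.70 − 2.6753 = 6.02.

M = 6.02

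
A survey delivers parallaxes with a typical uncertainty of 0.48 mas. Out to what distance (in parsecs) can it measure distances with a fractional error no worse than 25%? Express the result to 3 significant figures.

σ_d/d = σ_p/p, so the condition is σ_p/p ≤ 0.25, i.e. p ≥ σ_p/0.25.
p_min = 0.48/0.25 = 1.92 mas = 0.00192 arcsec.
d_max = 1/p_min = 1/0.00192 = 520.83 pc.

521 pc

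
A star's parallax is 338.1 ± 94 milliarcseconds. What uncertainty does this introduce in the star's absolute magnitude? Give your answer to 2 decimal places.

M = m − 5 log₁₀ d + 5 = m + 5 log₁₀ p + 5, so ∂M/∂p = 5/(p ln 10).
σ_M = (5/ln 10) · (σ_p/p) = 2.1715 × 94/338.1 = 2.1715 × 0.27802 = 0.60372.

σ_M = 0.60 mag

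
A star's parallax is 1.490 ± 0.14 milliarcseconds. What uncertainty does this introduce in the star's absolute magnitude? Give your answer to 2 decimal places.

M = m − 5 log₁₀ d + 5 = m + 5 log₁₀ p + 5, so ∂M/∂p = 5/(p ln 10).
σ_M = (5/ln 10) · (σ_p/p) = 2.1715 × 0.14/1.490 = 2.1715 × 0.09396 = 0.20403.

σ_M = 0.20 mag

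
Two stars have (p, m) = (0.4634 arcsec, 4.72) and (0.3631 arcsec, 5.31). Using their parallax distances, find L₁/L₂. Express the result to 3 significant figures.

L₁/L₂ = 1.06

d₁ = 1/p₁ = 1/0.4634″ = 2.158 pc; d₂ = 1/p₂ = 1/0.3631″ = 2.7541 pc.
M₁ = m₁ − 5 log₁₀ d₁ + 5 = 4.72 − 1.6703 + 5 = 8.0497.
M₂ = 5.31 − 2.1999 + 5 = 8.1101.
L₁/L₂ = 10^(0.4(M₂ − M₁)) = 10^(0.4 × 0.0604) = 10^0.02416 = 1.0572.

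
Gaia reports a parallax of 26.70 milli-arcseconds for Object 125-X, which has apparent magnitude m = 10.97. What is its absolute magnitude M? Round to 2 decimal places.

M = 8.10

d = 1/p = 1/0.02670″ = 37.453 pc.
m − M = 5 log₁₀(37.453) − 5 = 7.8674 − 5 = 2.8674.
M = m − (m − M) = 10.97 − 2.8674 = 8.10.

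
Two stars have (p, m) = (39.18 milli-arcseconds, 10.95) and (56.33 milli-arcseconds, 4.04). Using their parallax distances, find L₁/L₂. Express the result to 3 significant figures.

d₁ = 1/p₁ = 1/0.03918″ = 25.523 pc; d₂ = 1/p₂ = 1/0.05633″ = 17.753 pc.
M₁ = m₁ − 5 log₁₀ d₁ + 5 = 10.95 − 7.0347 + 5 = 8.9153.
M₂ = 4.04 − 6.2464 + 5 = 2.7936.
L₁/L₂ = 10^(0.4(M₂ − M₁)) = 10^(0.4 × (-6.1217)) = 10^(-2.44868) = 0.0035589.

L₁/L₂ = 0.00356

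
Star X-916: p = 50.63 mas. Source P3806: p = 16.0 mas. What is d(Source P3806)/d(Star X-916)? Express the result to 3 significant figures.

Since d = 1/p, d_B/d_A = p_A/p_B.
= 50.63 / 16.0 = 3.1644.

3.16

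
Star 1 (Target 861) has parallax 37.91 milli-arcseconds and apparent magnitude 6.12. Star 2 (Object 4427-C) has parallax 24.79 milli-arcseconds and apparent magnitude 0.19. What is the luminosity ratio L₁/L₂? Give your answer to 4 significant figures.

d₁ = 1/p₁ = 1/0.03791″ = 26.378 pc; d₂ = 1/p₂ = 1/0.02479″ = 40.339 pc.
M₁ = m₁ − 5 log₁₀ d₁ + 5 = 6.12 − 7.1062 + 5 = 4.0138.
M₂ = 0.19 − 8.0286 + 5 = -2.8386.
L₁/L₂ = 10^(0.4(M₂ − M₁)) = 10^(0.4 × (-6.8524)) = 10^(-2.74096) = 0.0018157.

L₁/L₂ = 0.001816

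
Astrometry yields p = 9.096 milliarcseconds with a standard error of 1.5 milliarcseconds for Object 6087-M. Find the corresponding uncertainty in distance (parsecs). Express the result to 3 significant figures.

18.1 pc

d = 1/p, so σ_d = σ_p / p².
σ_d = 0.00150 / (0.009096)² = 0.00150 / 0.000082737 = 18.13 pc.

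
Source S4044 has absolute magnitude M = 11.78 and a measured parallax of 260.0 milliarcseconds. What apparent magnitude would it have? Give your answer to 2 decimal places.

d = 1/p = 1/0.2600″ = 3.8462 pc.
m − M = 5 log₁₀ d − 5 = 5 log₁₀(3.8462) − 5 = 2.9252 − 5 = -2.0748.
m = M + (m − M) = 11.78 + (-2.0748) = 9.71.

m = 9.71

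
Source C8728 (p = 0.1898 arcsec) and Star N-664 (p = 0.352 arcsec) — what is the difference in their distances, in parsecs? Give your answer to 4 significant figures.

2.428 pc

d_A = 1/0.1898″ = 5.2687 pc; d_B = 1/0.3520″ = 2.8409 pc.
|d_B − d_A| = |2.8409 − 5.2687| = 2.4278 pc.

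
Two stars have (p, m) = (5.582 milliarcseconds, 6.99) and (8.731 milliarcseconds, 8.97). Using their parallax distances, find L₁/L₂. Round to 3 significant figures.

d₁ = 1/p₁ = 1/0.005582″ = 179.15 pc; d₂ = 1/p₂ = 1/0.008731″ = 114.53 pc.
M₁ = m₁ − 5 log₁₀ d₁ + 5 = 6.99 − 11.2661 + 5 = 0.7239.
M₂ = 8.97 − 10.2946 + 5 = 3.6754.
L₁/L₂ = 10^(0.4(M₂ − M₁)) = 10^(0.4 × 2.9515) = 10^1.18060 = 15.157.

L₁/L₂ = 15.2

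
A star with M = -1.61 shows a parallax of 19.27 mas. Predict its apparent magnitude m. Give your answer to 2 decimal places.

d = 1/p = 1/0.01927″ = 51.894 pc.
m − M = 5 log₁₀ d − 5 = 5 log₁₀(51.894) − 5 = 8.5756 − 5 = 3.5756.
m = M + (m − M) = -1.61 + 3.5756 = 1.97.

m = 1.97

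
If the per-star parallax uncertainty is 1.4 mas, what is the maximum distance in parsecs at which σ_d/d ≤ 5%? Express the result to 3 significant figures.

σ_d/d = σ_p/p, so the condition is σ_p/p ≤ 0.05, i.e. p ≥ σ_p/0.05.
p_min = 1.4/0.05 = 28 mas = 0.028 arcsec.
d_max = 1/p_min = 1/0.028 = 35.714 pc.

35.7 pc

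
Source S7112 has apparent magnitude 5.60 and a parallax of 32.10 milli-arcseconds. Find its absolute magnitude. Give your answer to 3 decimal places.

M = 3.133

d = 1/p = 1/0.03210″ = 31.153 pc.
m − M = 5 log₁₀(31.153) − 5 = 7.4675 − 5 = 2.4675.
M = m − (m − M) = 5.60 − 2.4675 = 3.133.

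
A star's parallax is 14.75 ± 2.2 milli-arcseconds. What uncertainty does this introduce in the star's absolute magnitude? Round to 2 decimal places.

M = m − 5 log₁₀ d + 5 = m + 5 log₁₀ p + 5, so ∂M/∂p = 5/(p ln 10).
σ_M = (5/ln 10) · (σ_p/p) = 2.1715 × 2.2/14.75 = 2.1715 × 0.14915 = 0.32388.

σ_M = 0.32 mag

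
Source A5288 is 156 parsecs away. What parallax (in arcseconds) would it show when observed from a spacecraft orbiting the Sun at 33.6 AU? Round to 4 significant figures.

p (arcsec) = B (AU) / d (pc).
p = 33.6 / 156 = 0.21538 arcsec.

0.2154 arcsec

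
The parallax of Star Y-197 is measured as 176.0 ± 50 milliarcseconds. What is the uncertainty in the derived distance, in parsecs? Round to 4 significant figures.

1.614 pc

d = 1/p, so σ_d = σ_p / p².
σ_d = 0.0500 / (0.1760)² = 0.0500 / 0.030976 = 1.6142 pc.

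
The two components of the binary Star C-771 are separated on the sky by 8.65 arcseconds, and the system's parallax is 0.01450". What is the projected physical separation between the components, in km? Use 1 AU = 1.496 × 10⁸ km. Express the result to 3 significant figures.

8.92 × 10^10 km

d = 1/p = 1/0.01450″ = 68.966 pc.
At distance d (pc), an angle of θ arcsec spans θ·d AU: s = 8.65 × 68.966 = 596.56 AU.
= 596.56 × 1.496 × 10⁸ km = 8.9245 × 10^10 km.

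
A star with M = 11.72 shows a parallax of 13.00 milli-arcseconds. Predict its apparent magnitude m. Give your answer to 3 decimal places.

m = 16.150

d = 1/p = 1/0.01300″ = 76.923 pc.
m − M = 5 log₁₀ d − 5 = 5 log₁₀(76.923) − 5 = 9.4303 − 5 = 4.4303.
m = M + (m − M) = 11.72 + 4.4303 = 16.150.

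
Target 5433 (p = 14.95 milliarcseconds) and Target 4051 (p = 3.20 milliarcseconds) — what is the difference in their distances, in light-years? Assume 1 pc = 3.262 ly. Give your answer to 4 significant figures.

d_A = 1/0.01495″ = 66.89 pc; d_B = 1/0.003200″ = 312.5 pc.
|d_B − d_A| = |312.5 − 66.89| = 245.61 pc = 245.61 × 3.262 ly = 801.18 ly.

801.2 ly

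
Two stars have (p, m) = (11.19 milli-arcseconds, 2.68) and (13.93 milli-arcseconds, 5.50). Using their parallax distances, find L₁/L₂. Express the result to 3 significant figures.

L₁/L₂ = 20.8

d₁ = 1/p₁ = 1/0.01119″ = 89.366 pc; d₂ = 1/p₂ = 1/0.01393″ = 71.788 pc.
M₁ = m₁ − 5 log₁₀ d₁ + 5 = 2.68 − 9.7559 + 5 = -2.0759.
M₂ = 5.50 − 9.2803 + 5 = 1.2197.
L₁/L₂ = 10^(0.4(M₂ − M₁)) = 10^(0.4 × 3.2956) = 10^1.31824 = 20.808.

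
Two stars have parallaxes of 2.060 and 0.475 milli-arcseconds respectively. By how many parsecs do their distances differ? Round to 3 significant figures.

1620 pc

d_A = 1/0.002060″ = 485.44 pc; d_B = 1/0.0004750″ = 2105.3 pc.
|d_B − d_A| = |2105.3 − 485.44| = 1619.9 pc.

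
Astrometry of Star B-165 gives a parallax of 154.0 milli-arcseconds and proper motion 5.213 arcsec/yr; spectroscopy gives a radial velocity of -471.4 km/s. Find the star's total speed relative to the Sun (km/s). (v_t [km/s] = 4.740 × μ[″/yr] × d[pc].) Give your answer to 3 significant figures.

d = 1/p = 1/0.1540″ = 6.4935 pc.
v_t = 4.740 μ d = 4.740 × 5.213 × 6.4935 = 160.45 km/s.
v = √(v_r² + v_t²) = √((-471.4)² + 160.45²) = √247962 = 497.96 km/s.

498 km/s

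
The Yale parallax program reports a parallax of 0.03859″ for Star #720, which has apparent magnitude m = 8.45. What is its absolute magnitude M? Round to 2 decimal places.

M = 6.38

d = 1/p = 1/0.03859″ = 25.913 pc.
m − M = 5 log₁₀(25.913) − 5 = 7.0676 − 5 = 2.0676.
M = m − (m − M) = 8.45 − 2.0676 = 6.38.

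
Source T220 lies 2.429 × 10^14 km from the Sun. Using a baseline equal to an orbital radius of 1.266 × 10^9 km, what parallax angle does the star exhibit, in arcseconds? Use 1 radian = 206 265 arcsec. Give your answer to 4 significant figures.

θ ≈ B/d = (1.266 × 10^9) / (2.429 × 10^14) = 5.2120 × 10^-6 rad.
In arcseconds: 5.2120 × 10^-6 × 206265 = 1.0751″.

1.075 arcsec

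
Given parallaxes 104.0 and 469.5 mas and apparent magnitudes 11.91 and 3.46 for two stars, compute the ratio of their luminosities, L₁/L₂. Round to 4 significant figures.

d₁ = 1/p₁ = 1/0.1040″ = 9.6154 pc; d₂ = 1/p₂ = 1/0.4695″ = 2.1299 pc.
M₁ = m₁ − 5 log₁₀ d₁ + 5 = 11.91 − 4.9148 + 5 = 11.9952.
M₂ = 3.46 − 1.6418 + 5 = 6.8182.
L₁/L₂ = 10^(0.4(M₂ − M₁)) = 10^(0.4 × (-5.1770)) = 10^(-2.07080) = 0.0084957.

L₁/L₂ = 0.008496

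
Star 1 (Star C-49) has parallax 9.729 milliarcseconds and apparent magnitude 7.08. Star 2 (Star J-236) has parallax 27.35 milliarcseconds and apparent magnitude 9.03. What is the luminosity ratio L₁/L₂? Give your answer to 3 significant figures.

d₁ = 1/p₁ = 1/0.009729″ = 102.79 pc; d₂ = 1/p₂ = 1/0.02735″ = 36.563 pc.
M₁ = m₁ − 5 log₁₀ d₁ + 5 = 7.08 − 10.0598 + 5 = 2.0202.
M₂ = 9.03 − 7.8152 + 5 = 6.2148.
L₁/L₂ = 10^(0.4(M₂ − M₁)) = 10^(0.4 × 4.1946) = 10^1.67784 = 47.626.

L₁/L₂ = 47.6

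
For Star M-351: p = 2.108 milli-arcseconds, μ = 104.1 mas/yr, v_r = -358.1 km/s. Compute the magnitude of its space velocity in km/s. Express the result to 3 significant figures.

d = 1/p = 1/0.002108″ = 474.38 pc.
μ = 104.1 mas/yr = 0.1041 ″/yr.
v_t = 4.740 μ d = 4.740 × 0.1041 × 474.38 = 234.08 km/s.
v = √(v_r² + v_t²) = √((-358.1)² + 234.08²) = √183029 = 427.82 km/s.

428 km/s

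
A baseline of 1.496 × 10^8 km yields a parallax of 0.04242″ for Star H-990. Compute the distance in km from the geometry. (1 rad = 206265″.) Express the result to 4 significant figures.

7.274 × 10^14 km

θ = 0.04242″ = 0.04242/206265 = 2.0566 × 10^-7 rad.
d = B/θ = (1.496 × 10^8) / (2.0566 × 10^-7) = 7.2741 × 10^14 km.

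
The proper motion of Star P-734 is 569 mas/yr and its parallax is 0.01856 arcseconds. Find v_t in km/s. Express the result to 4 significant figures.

145.3 km/s

d = 1/p = 1/0.01856″ = 53.879 pc.
μ = 569 mas/yr = 0.569 ″/yr.
v_t = 4.74 × μ × d = 4.74 × 0.569 × 53.879 = 145.31 km/s.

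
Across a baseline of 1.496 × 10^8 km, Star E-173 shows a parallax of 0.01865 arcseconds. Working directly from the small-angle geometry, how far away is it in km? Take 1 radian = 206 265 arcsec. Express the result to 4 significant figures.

1.655 × 10^15 km

θ = 0.01865″ = 0.01865/206265 = 9.0418 × 10^-8 rad.
d = B/θ = (1.496 × 10^8) / (9.0418 × 10^-8) = 1.6545 × 10^15 km.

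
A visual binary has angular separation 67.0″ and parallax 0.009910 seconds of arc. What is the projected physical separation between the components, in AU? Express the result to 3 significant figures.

6760 AU

d = 1/p = 1/0.009910″ = 100.91 pc.
At distance d (pc), an angle of θ arcsec spans θ·d AU: s = 67.0 × 100.91 = 6761 AU.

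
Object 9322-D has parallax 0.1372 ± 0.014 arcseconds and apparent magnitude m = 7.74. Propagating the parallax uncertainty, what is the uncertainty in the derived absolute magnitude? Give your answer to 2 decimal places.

σ_M = 0.22 mag

M = m − 5 log₁₀ d + 5 = m + 5 log₁₀ p + 5, so ∂M/∂p = 5/(p ln 10).
σ_M = (5/ln 10) · (σ_p/p) = 2.1715 × 0.014/0.1372 = 2.1715 × 0.10204 = 0.22158.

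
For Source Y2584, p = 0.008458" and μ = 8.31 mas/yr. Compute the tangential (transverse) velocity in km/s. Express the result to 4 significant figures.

d = 1/p = 1/0.008458″ = 118.23 pc.
μ = 8.31 mas/yr = 0.00831 ″/yr.
v_t = 4.74 × μ × d = 4.74 × 0.00831 × 118.23 = 4.657 km/s.

4.657 km/s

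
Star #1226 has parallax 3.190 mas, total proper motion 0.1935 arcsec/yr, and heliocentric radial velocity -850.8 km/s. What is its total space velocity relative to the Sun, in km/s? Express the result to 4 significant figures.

d = 1/p = 1/0.003190″ = 313.48 pc.
v_t = 4.740 μ d = 4.740 × 0.1935 × 313.48 = 287.52 km/s.
v = √(v_r² + v_t²) = √((-850.8)² + 287.52²) = √806528 = 898.07 km/s.

898.1 km/s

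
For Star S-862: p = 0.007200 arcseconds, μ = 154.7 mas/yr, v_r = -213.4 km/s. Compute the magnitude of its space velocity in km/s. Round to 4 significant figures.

d = 1/p = 1/0.007200″ = 138.89 pc.
μ = 154.7 mas/yr = 0.1547 ″/yr.
v_t = 4.740 μ d = 4.740 × 0.1547 × 138.89 = 101.84 km/s.
v = √(v_r² + v_t²) = √((-213.4)² + 101.84²) = √55910.9 = 236.45 km/s.

236.5 km/s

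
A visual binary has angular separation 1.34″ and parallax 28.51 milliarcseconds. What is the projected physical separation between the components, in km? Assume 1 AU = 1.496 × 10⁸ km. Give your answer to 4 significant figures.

d = 1/p = 1/0.02851″ = 35.075 pc.
At distance d (pc), an angle of θ arcsec spans θ·d AU: s = 1.34 × 35.075 = 47.001 AU.
= 47.001 × 1.496 × 10⁸ km = 7.0313 × 10^9 km.

7.031 × 10^9 km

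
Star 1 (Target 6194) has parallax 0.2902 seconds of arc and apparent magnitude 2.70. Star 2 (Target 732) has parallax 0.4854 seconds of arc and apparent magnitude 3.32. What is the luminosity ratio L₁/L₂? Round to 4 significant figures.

d₁ = 1/p₁ = 1/0.2902″ = 3.4459 pc; d₂ = 1/p₂ = 1/0.4854″ = 2.0602 pc.
M₁ = m₁ − 5 log₁₀ d₁ + 5 = 2.70 − 2.6865 + 5 = 5.0135.
M₂ = 3.32 − 1.5695 + 5 = 6.7505.
L₁/L₂ = 10^(0.4(M₂ − M₁)) = 10^(0.4 × 1.7370) = 10^0.69480 = 4.9522.

L₁/L₂ = 4.952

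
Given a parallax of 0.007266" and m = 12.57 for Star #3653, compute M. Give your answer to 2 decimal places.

M = 6.88

d = 1/p = 1/0.007266″ = 137.63 pc.
m − M = 5 log₁₀(137.63) − 5 = 10.6936 − 5 = 5.6936.
M = m − (m − M) = 12.57 − 5.6936 = 6.88.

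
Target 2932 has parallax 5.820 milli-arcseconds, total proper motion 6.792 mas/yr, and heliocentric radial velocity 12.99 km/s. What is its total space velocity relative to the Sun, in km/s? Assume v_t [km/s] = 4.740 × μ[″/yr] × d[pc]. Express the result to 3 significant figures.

14.1 km/s

d = 1/p = 1/0.005820″ = 171.82 pc.
μ = 6.792 mas/yr = 0.006792 ″/yr.
v_t = 4.740 μ d = 4.740 × 0.006792 × 171.82 = 5.5316 km/s.
v = √(v_r² + v_t²) = √(12.99² + 5.5316²) = √199.339 = 14.119 km/s.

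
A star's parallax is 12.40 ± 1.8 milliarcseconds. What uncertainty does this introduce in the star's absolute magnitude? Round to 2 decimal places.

M = m − 5 log₁₀ d + 5 = m + 5 log₁₀ p + 5, so ∂M/∂p = 5/(p ln 10).
σ_M = (5/ln 10) · (σ_p/p) = 2.1715 × 1.8/12.40 = 2.1715 × 0.14516 = 0.31521.

σ_M = 0.32 mag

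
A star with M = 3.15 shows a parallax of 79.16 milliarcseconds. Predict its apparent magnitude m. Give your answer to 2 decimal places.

d = 1/p = 1/0.07916″ = 12.633 pc.
m − M = 5 log₁₀ d − 5 = 5 log₁₀(12.633) − 5 = 5.5075 − 5 = 0.5075.
m = M + (m − M) = 3.15 + 0.5075 = 3.66.

m = 3.66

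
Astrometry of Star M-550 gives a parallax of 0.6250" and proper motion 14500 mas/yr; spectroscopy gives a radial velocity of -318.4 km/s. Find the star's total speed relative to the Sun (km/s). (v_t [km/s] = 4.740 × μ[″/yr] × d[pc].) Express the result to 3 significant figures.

337 km/s

d = 1/p = 1/0.6250″ = 1.6 pc.
μ = 14500 mas/yr = 14.50 ″/yr.
v_t = 4.740 μ d = 4.740 × 14.50 × 1.6 = 109.97 km/s.
v = √(v_r² + v_t²) = √((-318.4)² + 109.97²) = √113472 = 336.86 km/s.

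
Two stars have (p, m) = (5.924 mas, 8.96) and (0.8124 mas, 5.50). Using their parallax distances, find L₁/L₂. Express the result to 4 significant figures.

L₁/L₂ = 0.0007768

d₁ = 1/p₁ = 1/0.005924″ = 168.8 pc; d₂ = 1/p₂ = 1/0.0008124″ = 1230.9 pc.
M₁ = m₁ − 5 log₁₀ d₁ + 5 = 8.96 − 11.1369 + 5 = 2.8231.
M₂ = 5.50 − 15.4511 + 5 = -4.9511.
L₁/L₂ = 10^(0.4(M₂ − M₁)) = 10^(0.4 × (-7.7742)) = 10^(-3.10968) = 0.00077682.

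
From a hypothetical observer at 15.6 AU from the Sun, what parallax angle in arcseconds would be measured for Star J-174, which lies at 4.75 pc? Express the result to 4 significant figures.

3.284 arcsec

p (arcsec) = B (AU) / d (pc).
p = 15.6 / 4.75 = 3.2842 arcsec.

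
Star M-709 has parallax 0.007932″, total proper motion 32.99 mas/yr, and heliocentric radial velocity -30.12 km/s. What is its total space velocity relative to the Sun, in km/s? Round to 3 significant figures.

d = 1/p = 1/0.007932″ = 126.07 pc.
μ = 32.99 mas/yr = 0.03299 ″/yr.
v_t = 4.740 μ d = 4.740 × 0.03299 × 126.07 = 19.714 km/s.
v = √(v_r² + v_t²) = √((-30.12)² + 19.714²) = √1295.86 = 35.998 km/s.

36.0 km/s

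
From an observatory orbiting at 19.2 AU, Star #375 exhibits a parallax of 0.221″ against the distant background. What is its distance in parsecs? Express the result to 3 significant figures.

86.9 pc

With baseline B (in AU) and parallax p (in arcsec), d = B/p parsecs.
d = 19.2 / 0.221 = 86.878 pc.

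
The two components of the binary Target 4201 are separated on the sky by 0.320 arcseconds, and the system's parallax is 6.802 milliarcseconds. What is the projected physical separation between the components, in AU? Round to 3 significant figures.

d = 1/p = 1/0.006802″ = 147.02 pc.
At distance d (pc), an angle of θ arcsec spans θ·d AU: s = 0.320 × 147.02 = 47.046 AU.

47.0 AU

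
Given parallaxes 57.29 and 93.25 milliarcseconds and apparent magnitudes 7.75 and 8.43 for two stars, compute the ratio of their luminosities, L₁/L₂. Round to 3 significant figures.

L₁/L₂ = 4.96

d₁ = 1/p₁ = 1/0.05729″ = 17.455 pc; d₂ = 1/p₂ = 1/0.09325″ = 10.724 pc.
M₁ = m₁ − 5 log₁₀ d₁ + 5 = 7.75 − 6.2096 + 5 = 6.5404.
M₂ = 8.43 − 5.1518 + 5 = 8.2782.
L₁/L₂ = 10^(0.4(M₂ − M₁)) = 10^(0.4 × 1.7378) = 10^0.69512 = 4.9559.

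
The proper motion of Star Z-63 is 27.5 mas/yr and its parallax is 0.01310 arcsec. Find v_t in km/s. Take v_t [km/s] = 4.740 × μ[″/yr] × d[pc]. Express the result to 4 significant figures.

9.950 km/s

d = 1/p = 1/0.01310″ = 76.336 pc.
μ = 27.5 mas/yr = 0.0275 ″/yr.
v_t = 4.74 × μ × d = 4.74 × 0.0275 × 76.336 = 9.9504 km/s.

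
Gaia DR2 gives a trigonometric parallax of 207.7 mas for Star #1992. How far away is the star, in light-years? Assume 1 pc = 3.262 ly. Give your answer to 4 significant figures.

p = 207.7 mas = 0.2077 arcsec.
d = 1/p = 1/0.2077 = 4.8146 pc.
In light-years: 4.8146 × 3.262 = 15.705 ly.

15.71 light years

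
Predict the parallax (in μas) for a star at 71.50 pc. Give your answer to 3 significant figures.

p = 1/d = 1/71.5 = 0.013986 arcsec.
= 0.013986 × 10⁶ = 13986 μas.

14000 μas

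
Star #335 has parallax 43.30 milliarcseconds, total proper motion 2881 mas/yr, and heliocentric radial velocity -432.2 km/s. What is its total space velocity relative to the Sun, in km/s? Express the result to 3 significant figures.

d = 1/p = 1/0.04330″ = 23.095 pc.
μ = 2881 mas/yr = 2.881 ″/yr.
v_t = 4.740 μ d = 4.740 × 2.881 × 23.095 = 315.38 km/s.
v = √(v_r² + v_t²) = √((-432.2)² + 315.38²) = √286261 = 535.03 km/s.

535 km/s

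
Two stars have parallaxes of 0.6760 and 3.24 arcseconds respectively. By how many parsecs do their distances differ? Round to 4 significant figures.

1.171 pc

d_A = 1/0.6760″ = 1.4793 pc; d_B = 1/3.240″ = 0.30864 pc.
|d_B − d_A| = |0.30864 − 1.4793| = 1.1707 pc.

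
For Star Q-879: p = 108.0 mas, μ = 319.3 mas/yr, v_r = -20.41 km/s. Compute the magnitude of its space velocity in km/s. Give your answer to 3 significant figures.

24.8 km/s

d = 1/p = 1/0.1080″ = 9.2593 pc.
μ = 319.3 mas/yr = 0.3193 ″/yr.
v_t = 4.740 μ d = 4.740 × 0.3193 × 9.2593 = 14.014 km/s.
v = √(v_r² + v_t²) = √((-20.41)² + 14.014²) = √612.96 = 24.758 km/s.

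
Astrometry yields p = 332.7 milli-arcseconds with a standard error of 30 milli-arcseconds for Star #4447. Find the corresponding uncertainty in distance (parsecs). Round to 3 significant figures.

d = 1/p, so σ_d = σ_p / p².
σ_d = 0.0300 / (0.3327)² = 0.0300 / 0.11069 = 0.27103 pc.

0.271 pc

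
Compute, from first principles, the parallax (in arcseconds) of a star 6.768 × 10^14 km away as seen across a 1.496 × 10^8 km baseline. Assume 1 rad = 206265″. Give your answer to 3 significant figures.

0.0456 arcsec

θ ≈ B/d = (1.496 × 10^8) / (6.768 × 10^14) = 2.2104 × 10^-7 rad.
In arcseconds: 2.2104 × 10^-7 × 206265 = 0.045593″.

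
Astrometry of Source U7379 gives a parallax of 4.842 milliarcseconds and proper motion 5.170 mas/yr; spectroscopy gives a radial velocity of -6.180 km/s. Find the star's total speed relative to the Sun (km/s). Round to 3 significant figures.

d = 1/p = 1/0.004842″ = 206.53 pc.
μ = 5.170 mas/yr = 0.005170 ″/yr.
v_t = 4.740 μ d = 4.740 × 0.005170 × 206.53 = 5.0612 km/s.
v = √(v_r² + v_t²) = √((-6.180)² + 5.0612²) = √63.8081 = 7.988 km/s.

7.99 km/s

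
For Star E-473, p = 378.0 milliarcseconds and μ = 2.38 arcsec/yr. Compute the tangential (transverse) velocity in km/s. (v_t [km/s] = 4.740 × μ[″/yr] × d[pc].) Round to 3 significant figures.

d = 1/p = 1/0.3780″ = 2.6455 pc.
v_t = 4.74 × μ × d = 4.74 × 2.38 × 2.6455 = 29.844 km/s.

29.8 km/s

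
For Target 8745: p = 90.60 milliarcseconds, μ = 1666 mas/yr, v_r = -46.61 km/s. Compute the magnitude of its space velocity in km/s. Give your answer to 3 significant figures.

d = 1/p = 1/0.09060″ = 11.038 pc.
μ = 1666 mas/yr = 1.666 ″/yr.
v_t = 4.740 μ d = 4.740 × 1.666 × 11.038 = 87.165 km/s.
v = √(v_r² + v_t²) = √((-46.61)² + 87.165²) = √9770.23 = 98.844 km/s.

98.8 km/s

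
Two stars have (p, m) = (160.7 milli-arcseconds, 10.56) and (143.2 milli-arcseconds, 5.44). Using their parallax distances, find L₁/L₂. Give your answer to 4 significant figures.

L₁/L₂ = 0.007110

d₁ = 1/p₁ = 1/0.1607″ = 6.2228 pc; d₂ = 1/p₂ = 1/0.1432″ = 6.9832 pc.
M₁ = m₁ − 5 log₁₀ d₁ + 5 = 10.56 − 3.9699 + 5 = 11.5901.
M₂ = 5.44 − 4.2203 + 5 = 6.2197.
L₁/L₂ = 10^(0.4(M₂ − M₁)) = 10^(0.4 × (-5.3704)) = 10^(-2.14816) = 0.0071095.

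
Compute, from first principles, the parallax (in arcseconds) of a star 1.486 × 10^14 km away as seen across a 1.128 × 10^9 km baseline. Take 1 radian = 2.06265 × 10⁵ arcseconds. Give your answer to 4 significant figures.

θ ≈ B/d = (1.128 × 10^9) / (1.486 × 10^14) = 7.5908 × 10^-6 rad.
In arcseconds: 7.5908 × 10^-6 × 206265 = 1.5657″.

1.566 arcsec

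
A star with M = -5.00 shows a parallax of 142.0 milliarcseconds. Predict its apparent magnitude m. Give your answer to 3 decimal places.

d = 1/p = 1/0.1420″ = 7.0423 pc.
m − M = 5 log₁₀ d − 5 = 5 log₁₀(7.0423) − 5 = 4.2386 − 5 = -0.7614.
m = M + (m − M) = -5.00 + (-0.7614) = -5.761.

m = -5.761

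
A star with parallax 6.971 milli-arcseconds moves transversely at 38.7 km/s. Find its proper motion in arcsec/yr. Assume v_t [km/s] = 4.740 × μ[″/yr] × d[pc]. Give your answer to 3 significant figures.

d = 1/p = 1/0.006971″ = 143.45 pc.
μ = v_t / (4.74 d) = 38.7 / (4.74 × 143.45) = 38.7 / 679.95 = 0.056916 ″/yr.

0.0569 arcsec/yr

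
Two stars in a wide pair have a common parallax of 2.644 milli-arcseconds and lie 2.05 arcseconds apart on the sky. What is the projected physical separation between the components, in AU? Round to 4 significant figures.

775.3 AU

d = 1/p = 1/0.002644″ = 378.21 pc.
At distance d (pc), an angle of θ arcsec spans θ·d AU: s = 2.05 × 378.21 = 775.33 AU.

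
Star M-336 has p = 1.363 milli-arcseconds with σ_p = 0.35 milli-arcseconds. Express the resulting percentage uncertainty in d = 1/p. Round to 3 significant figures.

For d = 1/p, |σ_d/d| = |σ_p/p|.
σ_p/p = 0.35 / 1.363 = 0.25679 = 25.679%.

25.7%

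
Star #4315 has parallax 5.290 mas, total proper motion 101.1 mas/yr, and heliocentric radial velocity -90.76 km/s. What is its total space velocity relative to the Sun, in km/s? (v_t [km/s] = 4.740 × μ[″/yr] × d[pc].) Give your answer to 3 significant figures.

d = 1/p = 1/0.005290″ = 189.04 pc.
μ = 101.1 mas/yr = 0.1011 ″/yr.
v_t = 4.740 μ d = 4.740 × 0.1011 × 189.04 = 90.591 km/s.
v = √(v_r² + v_t²) = √((-90.76)² + 90.591²) = √16444.1 = 128.23 km/s.

128 km/s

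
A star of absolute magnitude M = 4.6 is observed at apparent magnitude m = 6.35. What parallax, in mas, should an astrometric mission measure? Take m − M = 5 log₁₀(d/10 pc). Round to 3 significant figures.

m − M = 6.35 − 4.6 = 1.75.
d = 10^((m−M)/5 + 1) = 10^1.350 = 22.387 pc.
p = 1/d = 1/22.387 = 0.044669 arcsec = 44.669 mas.

44.7 mas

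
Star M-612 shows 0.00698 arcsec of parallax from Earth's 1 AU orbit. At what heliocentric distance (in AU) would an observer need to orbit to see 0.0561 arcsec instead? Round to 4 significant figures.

8.037 AU

Parallax scales linearly with baseline: p ∝ B, so B = p_target / p_Earth × 1 AU.
B = 0.0561 / 0.00698 = 8.0372 AU.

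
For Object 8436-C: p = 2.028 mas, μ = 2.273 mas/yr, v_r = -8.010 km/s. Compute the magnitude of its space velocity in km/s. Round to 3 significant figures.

9.61 km/s

d = 1/p = 1/0.002028″ = 493.1 pc.
μ = 2.273 mas/yr = 0.002273 ″/yr.
v_t = 4.740 μ d = 4.740 × 0.002273 × 493.1 = 5.3127 km/s.
v = √(v_r² + v_t²) = √((-8.010)² + 5.3127²) = √92.3849 = 9.6117 km/s.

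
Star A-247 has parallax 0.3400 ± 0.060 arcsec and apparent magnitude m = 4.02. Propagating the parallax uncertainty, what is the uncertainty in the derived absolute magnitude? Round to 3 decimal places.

M = m − 5 log₁₀ d + 5 = m + 5 log₁₀ p + 5, so ∂M/∂p = 5/(p ln 10).
σ_M = (5/ln 10) · (σ_p/p) = 2.1715 × 0.060/0.3400 = 2.1715 × 0.17647 = 0.3832.

σ_M = 0.383 mag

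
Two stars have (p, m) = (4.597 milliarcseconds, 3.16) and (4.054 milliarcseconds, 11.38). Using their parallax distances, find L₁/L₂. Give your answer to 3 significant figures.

L₁/L₂ = 1510

d₁ = 1/p₁ = 1/0.004597″ = 217.53 pc; d₂ = 1/p₂ = 1/0.004054″ = 246.67 pc.
M₁ = m₁ − 5 log₁₀ d₁ + 5 = 3.16 − 11.6876 + 5 = -3.5276.
M₂ = 11.38 − 11.9606 + 5 = 4.4194.
L₁/L₂ = 10^(0.4(M₂ − M₁)) = 10^(0.4 × 7.9470) = 10^3.17880 = 1509.4.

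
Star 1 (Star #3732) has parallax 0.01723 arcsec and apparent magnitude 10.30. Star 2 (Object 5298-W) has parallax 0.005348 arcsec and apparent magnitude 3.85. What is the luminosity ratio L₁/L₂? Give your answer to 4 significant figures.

d₁ = 1/p₁ = 1/0.01723″ = 58.038 pc; d₂ = 1/p₂ = 1/0.005348″ = 186.99 pc.
M₁ = m₁ − 5 log₁₀ d₁ + 5 = 10.30 − 8.8186 + 5 = 6.4814.
M₂ = 3.85 − 11.3591 + 5 = -2.5091.
L₁/L₂ = 10^(0.4(M₂ − M₁)) = 10^(0.4 × (-8.9905)) = 10^(-3.59620) = 0.0002534.

L₁/L₂ = 0.0002534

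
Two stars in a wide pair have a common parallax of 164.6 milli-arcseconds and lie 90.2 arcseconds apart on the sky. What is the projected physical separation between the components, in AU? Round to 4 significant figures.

d = 1/p = 1/0.1646″ = 6.0753 pc.
At distance d (pc), an angle of θ arcsec spans θ·d AU: s = 90.2 × 6.0753 = 547.99 AU.

548.0 AU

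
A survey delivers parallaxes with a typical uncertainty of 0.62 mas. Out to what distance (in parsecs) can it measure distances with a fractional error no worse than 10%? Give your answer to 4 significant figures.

161.3 pc

σ_d/d = σ_p/p, so the condition is σ_p/p ≤ 0.10, i.e. p ≥ σ_p/0.10.
p_min = 0.62/0.10 = 6.2 mas = 0.0062 arcsec.
d_max = 1/p_min = 1/0.0062 = 161.29 pc.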